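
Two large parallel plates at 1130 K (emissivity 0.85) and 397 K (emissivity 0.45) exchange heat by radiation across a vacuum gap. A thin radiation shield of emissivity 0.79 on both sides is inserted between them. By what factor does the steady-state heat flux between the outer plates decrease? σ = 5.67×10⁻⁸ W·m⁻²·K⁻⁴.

Without shield: q₀ = σΔ(T⁴)/(1/ε₁+1/ε₂−1) with denominator 2.399.
With shield the two gaps are in series; the resistances add: (1/ε₁+1/ε_s−1)+(1/ε_s+1/ε₂−1) = 1.442+2.488 = 3.930.
Heat-flux ratio q₀/q = 3.930/2.399.

factor ≈ 1.64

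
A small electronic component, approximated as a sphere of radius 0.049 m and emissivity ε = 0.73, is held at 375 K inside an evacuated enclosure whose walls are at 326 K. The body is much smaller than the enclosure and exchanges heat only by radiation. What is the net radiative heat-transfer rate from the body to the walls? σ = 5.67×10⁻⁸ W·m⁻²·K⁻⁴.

P_net ≈ 10.6 W

For a small grey body in a large enclosure: P_net = εσA(T_body⁴ − T_wall⁴).
A = 4πr² = 0.03017 m²; T_body⁴ − T_wall⁴ = 1.978×10¹⁰ − 1.129×10¹⁰ = 8.481×10⁹ K⁴.
|P_net| = 0.73·5.67×10⁻⁸·0.03017·8.481×10⁹.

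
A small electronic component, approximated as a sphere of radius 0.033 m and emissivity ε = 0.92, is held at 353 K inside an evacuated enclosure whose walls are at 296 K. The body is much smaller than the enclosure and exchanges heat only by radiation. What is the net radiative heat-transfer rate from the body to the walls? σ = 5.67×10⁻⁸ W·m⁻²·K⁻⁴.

P_net ≈ 5.60 W

For a small grey body in a large enclosure: P_net = εσA(T_body⁴ − T_wall⁴).
A = 4πr² = 0.01368 m²; T_body⁴ − T_wall⁴ = 1.553×10¹⁰ − 7.677×10⁹ = 7.851×10⁹ K⁴.
|P_net| = 0.92·5.67×10⁻⁸·0.01368·7.851×10⁹.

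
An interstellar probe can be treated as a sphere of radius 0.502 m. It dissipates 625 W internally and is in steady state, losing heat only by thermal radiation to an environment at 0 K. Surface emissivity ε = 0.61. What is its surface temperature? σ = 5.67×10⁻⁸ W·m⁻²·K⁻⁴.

Steady state: internal power = radiated power, P = εσA T⁴.
Radiating area A = 4πr² = 3.167 m².
T⁴ = P/(εσA) = 625/(0.61·5.67×10⁻⁸·3.167) = 5.706×10⁹ K⁴.
T = (5.706×10⁹)^(1/4).

T ≈ 275 K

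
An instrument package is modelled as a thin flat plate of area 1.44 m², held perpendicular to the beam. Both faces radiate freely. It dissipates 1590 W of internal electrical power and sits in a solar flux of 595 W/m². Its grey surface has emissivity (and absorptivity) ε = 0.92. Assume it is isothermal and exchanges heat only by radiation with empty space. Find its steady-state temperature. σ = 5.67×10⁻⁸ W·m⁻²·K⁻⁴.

At steady state, absorbed solar power + internal power = radiated power.
Absorbed: α·S·A_cross = 0.92·595·1.440 = 788.3 W (cross-section A).
Total input = 788.3 + 1590 = 2378 W.
Radiated: εσ·A_surf·T⁴ with A_surf = 2A = 2.880 m².
T⁴ = 2378/(0.92·5.67×10⁻⁸·2.880) = 1.583×10¹⁰ K⁴.

T ≈ 355 K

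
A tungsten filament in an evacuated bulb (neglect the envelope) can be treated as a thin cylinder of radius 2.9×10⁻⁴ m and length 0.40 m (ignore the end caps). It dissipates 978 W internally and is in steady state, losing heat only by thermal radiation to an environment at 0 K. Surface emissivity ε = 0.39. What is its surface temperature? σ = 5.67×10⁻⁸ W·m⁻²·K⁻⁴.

Steady state: internal power = radiated power, P = εσA T⁴.
Radiating area A = 2πrL = 7.288×10⁻⁴ m².
T⁴ = P/(εσA) = 978/(0.39·5.67×10⁻⁸·7.288×10⁻⁴) = 6.068×10¹³ K⁴.
T = (6.068×10¹³)^(1/4).

T ≈ 2790 K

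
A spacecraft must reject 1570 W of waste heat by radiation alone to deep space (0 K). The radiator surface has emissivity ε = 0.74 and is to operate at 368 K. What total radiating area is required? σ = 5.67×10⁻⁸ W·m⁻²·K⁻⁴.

P = εσA T⁴ ⇒ A = P/(εσT⁴).
T⁴ = 1.834×10¹⁰ K⁴.
A = 1570/(0.74 × 5.67×10⁻⁸ × 1.834×10¹⁰).

A ≈ 2.04 m²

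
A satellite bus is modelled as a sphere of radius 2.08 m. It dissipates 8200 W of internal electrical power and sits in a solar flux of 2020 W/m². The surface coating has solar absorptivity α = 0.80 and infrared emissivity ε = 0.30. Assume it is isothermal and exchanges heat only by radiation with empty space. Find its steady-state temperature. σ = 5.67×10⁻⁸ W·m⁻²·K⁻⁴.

At steady state, absorbed solar power + internal power = radiated power.
Absorbed: α·S·A_cross = 0.80·2020·13.59 = 21960 W (cross-section πr²).
Total input = 21960 + 8200 = 30160 W.
Radiated: εσ·A_surf·T⁴ with A_surf = 4πr² = 54.37 m².
T⁴ = 30160/(0.30·5.67×10⁻⁸·54.37) = 3.262×10¹⁰ K⁴.

T ≈ 425 K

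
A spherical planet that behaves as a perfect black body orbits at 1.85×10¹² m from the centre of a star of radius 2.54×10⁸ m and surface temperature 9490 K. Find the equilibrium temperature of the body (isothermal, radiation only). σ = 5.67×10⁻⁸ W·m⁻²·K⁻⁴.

T ≈ 78.6 K

The star's surface emits σT_*⁴; at distance d the flux is S = σT_*⁴(R_*/d)².
S = 5.67×10⁻⁸·(9490)⁴·(2.54×10⁸/1.85×10¹²)² = 8.669 W/m².
For an isothermal sphere T⁴ = (1−a)S/(4σ) = 3.822×10⁷ K⁴.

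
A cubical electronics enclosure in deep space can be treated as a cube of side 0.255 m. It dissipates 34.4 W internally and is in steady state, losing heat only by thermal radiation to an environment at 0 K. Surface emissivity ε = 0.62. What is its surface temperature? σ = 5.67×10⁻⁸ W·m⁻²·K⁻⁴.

Steady state: internal power = radiated power, P = εσA T⁴.
Radiating area A = 6L² = 0.3901 m².
T⁴ = P/(εσA) = 34.4/(0.62·5.67×10⁻⁸·0.3901) = 2.508×10⁹ K⁴.
T = (2.508×10⁹)^(1/4).

T ≈ 224 K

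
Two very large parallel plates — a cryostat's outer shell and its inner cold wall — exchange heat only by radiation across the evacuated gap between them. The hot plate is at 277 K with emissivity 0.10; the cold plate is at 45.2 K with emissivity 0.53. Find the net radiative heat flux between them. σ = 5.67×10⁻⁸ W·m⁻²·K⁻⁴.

For two infinite grey parallel plates, q = σ(T₁⁴ − T₂⁴)/(1/ε₁ + 1/ε₂ − 1).
T₁⁴ − T₂⁴ = 5.887×10⁹ − 4.174×10⁶ = 5.883×10⁹ K⁴.
1/ε₁ + 1/ε₂ − 1 = 10.00 + 1.887 − 1 = 10.89.
q = 5.67×10⁻⁸ × 5.883×10⁹ / 10.89.

q ≈ 30.6 W/m²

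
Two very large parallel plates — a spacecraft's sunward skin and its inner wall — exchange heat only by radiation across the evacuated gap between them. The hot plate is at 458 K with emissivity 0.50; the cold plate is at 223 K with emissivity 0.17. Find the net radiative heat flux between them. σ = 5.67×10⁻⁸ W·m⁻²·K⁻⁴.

q ≈ 342 W/m²

For two infinite grey parallel plates, q = σ(T₁⁴ − T₂⁴)/(1/ε₁ + 1/ε₂ − 1).
T₁⁴ − T₂⁴ = 4.400×10¹⁰ − 2.473×10⁹ = 4.153×10¹⁰ K⁴.
1/ε₁ + 1/ε₂ − 1 = 2.000 + 5.882 − 1 = 6.882.
q = 5.67×10⁻⁸ × 4.153×10¹⁰ / 6.882.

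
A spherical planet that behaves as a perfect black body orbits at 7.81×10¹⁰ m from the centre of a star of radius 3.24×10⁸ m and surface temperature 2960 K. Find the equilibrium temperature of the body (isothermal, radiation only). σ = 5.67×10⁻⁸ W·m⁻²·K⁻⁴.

The star's surface emits σT_*⁴; at distance d the flux is S = σT_*⁴(R_*/d)².
S = 5.67×10⁻⁸·(2960)⁴·(3.24×10⁸/7.81×10¹⁰)² = 74.91 W/m².
For an isothermal sphere T⁴ = (1−a)S/(4σ) = 3.303×10⁸ K⁴.

T ≈ 135 K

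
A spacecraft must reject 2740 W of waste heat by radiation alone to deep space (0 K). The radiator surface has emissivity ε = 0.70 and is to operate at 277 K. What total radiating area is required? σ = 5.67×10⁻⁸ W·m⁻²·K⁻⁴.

P = εσA T⁴ ⇒ A = P/(εσT⁴).
T⁴ = 5.887×10⁹ K⁴.
A = 2740/(0.70 × 5.67×10⁻⁸ × 5.887×10⁹).

A ≈ 11.7 m²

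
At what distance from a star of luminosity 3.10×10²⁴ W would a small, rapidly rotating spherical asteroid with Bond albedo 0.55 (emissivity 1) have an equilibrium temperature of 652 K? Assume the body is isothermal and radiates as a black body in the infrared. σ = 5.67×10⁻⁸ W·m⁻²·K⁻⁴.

d ≈ 1.65×10⁹ m

For an isothermal black-emitting sphere, (1−a)S·πr² = σ·4πr²·T⁴ ⇒ S = 4σT⁴/(1−a).
S = 4·5.67×10⁻⁸·(652)⁴/0.450 = 91080 W/m².
Flux falls as S = L/(4πd²), so d = √(L/(4πS)) = √(3.10×10²⁴/(4π·91080)).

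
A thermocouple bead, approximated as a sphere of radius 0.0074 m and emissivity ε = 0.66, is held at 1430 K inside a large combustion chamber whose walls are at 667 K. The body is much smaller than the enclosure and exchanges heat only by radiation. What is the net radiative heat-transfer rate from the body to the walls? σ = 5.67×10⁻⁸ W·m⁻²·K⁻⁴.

P_net ≈ 103 W

For a small grey body in a large enclosure: P_net = εσA(T_body⁴ − T_wall⁴).
A = 4πr² = 6.881×10⁻⁴ m²; T_body⁴ − T_wall⁴ = 4.182×10¹² − 1.979×10¹¹ = 3.984×10¹² K⁴.
|P_net| = 0.66·5.67×10⁻⁸·6.881×10⁻⁴·3.984×10¹².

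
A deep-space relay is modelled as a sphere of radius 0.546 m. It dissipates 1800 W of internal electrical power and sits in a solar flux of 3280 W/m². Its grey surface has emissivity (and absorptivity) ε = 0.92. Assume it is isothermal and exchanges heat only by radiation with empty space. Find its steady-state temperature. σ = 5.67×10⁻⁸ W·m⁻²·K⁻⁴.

At steady state, absorbed solar power + internal power = radiated power.
Absorbed: α·S·A_cross = 0.92·3280·0.9366 = 2826 W (cross-section πr²).
Total input = 2826 + 1800 = 4626 W.
Radiated: εσ·A_surf·T⁴ with A_surf = 4πr² = 3.746 m².
T⁴ = 4626/(0.92·5.67×10⁻⁸·3.746) = 2.367×10¹⁰ K⁴.

T ≈ 392 K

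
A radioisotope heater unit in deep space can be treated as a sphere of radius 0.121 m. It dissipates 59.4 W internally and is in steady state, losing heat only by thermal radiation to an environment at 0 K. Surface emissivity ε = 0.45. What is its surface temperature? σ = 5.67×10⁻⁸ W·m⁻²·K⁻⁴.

Steady state: internal power = radiated power, P = εσA T⁴.
Radiating area A = 4πr² = 0.1840 m².
T⁴ = P/(εσA) = 59.4/(0.45·5.67×10⁻⁸·0.1840) = 1.265×10¹⁰ K⁴.
T = (1.265×10¹⁰)^(1/4).

T ≈ 335 K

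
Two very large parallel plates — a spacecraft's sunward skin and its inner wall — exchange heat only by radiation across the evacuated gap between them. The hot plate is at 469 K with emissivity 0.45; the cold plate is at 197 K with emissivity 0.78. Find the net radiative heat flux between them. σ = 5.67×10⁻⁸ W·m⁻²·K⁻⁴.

q ≈ 1060 W/m²

For two infinite grey parallel plates, q = σ(T₁⁴ − T₂⁴)/(1/ε₁ + 1/ε₂ − 1).
T₁⁴ − T₂⁴ = 4.838×10¹⁰ − 1.506×10⁹ = 4.688×10¹⁰ K⁴.
1/ε₁ + 1/ε₂ − 1 = 2.222 + 1.282 − 1 = 2.504.
q = 5.67×10⁻⁸ × 4.688×10¹⁰ / 2.504.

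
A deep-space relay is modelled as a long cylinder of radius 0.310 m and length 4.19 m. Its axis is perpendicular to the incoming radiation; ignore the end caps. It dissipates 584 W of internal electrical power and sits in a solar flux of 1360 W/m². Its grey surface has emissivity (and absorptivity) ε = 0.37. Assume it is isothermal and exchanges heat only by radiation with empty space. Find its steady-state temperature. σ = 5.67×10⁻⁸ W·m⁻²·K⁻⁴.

T ≈ 324 K

At steady state, absorbed solar power + internal power = radiated power.
Absorbed: α·S·A_cross = 0.37·1360·2.598 = 1307 W (cross-section 2rL).
Total input = 1307 + 584 = 1891 W.
Radiated: εσ·A_surf·T⁴ with A_surf = 2πrL = 8.161 m².
T⁴ = 1891/(0.37·5.67×10⁻⁸·8.161) = 1.105×10¹⁰ K⁴.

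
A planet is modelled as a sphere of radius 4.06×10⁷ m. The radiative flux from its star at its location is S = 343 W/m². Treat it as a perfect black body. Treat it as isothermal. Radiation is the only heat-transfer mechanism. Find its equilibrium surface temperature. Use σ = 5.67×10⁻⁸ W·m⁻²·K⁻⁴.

At equilibrium, absorbed power = emitted power.
Absorbing cross-section = πr² = 5.178×10¹⁵ m²; emitting surface = 4πr² = 2.071×10¹⁶ m² (ratio 4).
S·A_cross = εσ·A_surf·T⁴  ⇒  T⁴ = S/(4σ).
T⁴ = 1.00·343/(4·5.67×10⁻⁸) = 1.512×10⁹ K⁴.
T = (1.512×10⁹)^(1/4).

T ≈ 197 K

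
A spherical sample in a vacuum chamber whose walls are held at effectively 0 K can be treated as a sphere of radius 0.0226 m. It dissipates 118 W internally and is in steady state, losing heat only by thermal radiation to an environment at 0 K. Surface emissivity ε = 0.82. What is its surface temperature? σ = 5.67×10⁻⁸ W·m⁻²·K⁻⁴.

T ≈ 793 K

Steady state: internal power = radiated power, P = εσA T⁴.
Radiating area A = 4πr² = 0.006418 m².
T⁴ = P/(εσA) = 118/(0.82·5.67×10⁻⁸·0.006418) = 3.954×10¹¹ K⁴.
T = (3.954×10¹¹)^(1/4).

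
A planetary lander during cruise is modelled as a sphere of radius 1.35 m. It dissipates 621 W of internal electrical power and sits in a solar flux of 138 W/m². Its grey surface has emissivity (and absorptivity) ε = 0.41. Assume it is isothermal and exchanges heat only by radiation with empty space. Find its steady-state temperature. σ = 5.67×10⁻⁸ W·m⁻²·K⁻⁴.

At steady state, absorbed solar power + internal power = radiated power.
Absorbed: α·S·A_cross = 0.41·138·5.726 = 324.0 W (cross-section πr²).
Total input = 324.0 + 621 = 945.0 W.
Radiated: εσ·A_surf·T⁴ with A_surf = 4πr² = 22.90 m².
T⁴ = 945.0/(0.41·5.67×10⁻⁸·22.90) = 1.775×10⁹ K⁴.

T ≈ 205 K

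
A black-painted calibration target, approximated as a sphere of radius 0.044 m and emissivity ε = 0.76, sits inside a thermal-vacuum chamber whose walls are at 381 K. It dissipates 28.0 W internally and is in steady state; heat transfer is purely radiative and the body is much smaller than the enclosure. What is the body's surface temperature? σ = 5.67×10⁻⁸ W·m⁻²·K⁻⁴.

For a small grey body in a large enclosure, net radiated power = εσA(T⁴ − T_w⁴).
Steady state: P = εσA(T⁴ − T_w⁴) with A = 4πr² = 0.02433 m².
T⁴ = P/(εσA) + T_w⁴ = 28.0/(0.76·5.67×10⁻⁸·0.02433) + (381)⁴
    = 2.671×10¹⁰ + 2.107×10¹⁰ = 4.778×10¹⁰ K⁴.

T ≈ 468 K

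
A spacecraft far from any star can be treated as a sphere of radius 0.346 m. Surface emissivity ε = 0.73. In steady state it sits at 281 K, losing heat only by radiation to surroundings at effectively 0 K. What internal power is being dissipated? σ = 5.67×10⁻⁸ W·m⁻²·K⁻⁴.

P ≈ 388 W

Steady state: P = εσA T⁴.
A = 4πr² = 1.504 m²; T⁴ = (281)⁴ = 6.235×10⁹ K⁴.
P = 0.73 × 5.67×10⁻⁸ × 1.504 × 6.235×10⁹.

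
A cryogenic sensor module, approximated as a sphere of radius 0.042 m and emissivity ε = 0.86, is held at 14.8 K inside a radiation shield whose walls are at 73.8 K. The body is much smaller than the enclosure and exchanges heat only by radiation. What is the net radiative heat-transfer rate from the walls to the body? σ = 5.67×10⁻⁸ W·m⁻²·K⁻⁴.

For a small grey body in a large enclosure: P_net = εσA(T_body⁴ − T_wall⁴).
A = 4πr² = 0.02217 m²; T_body⁴ − T_wall⁴ = 47980 − 2.966×10⁷ = -2.962×10⁷ K⁴.
|P_net| = 0.86·5.67×10⁻⁸·0.02217·2.962×10⁷.

P_net ≈ 0.0320 W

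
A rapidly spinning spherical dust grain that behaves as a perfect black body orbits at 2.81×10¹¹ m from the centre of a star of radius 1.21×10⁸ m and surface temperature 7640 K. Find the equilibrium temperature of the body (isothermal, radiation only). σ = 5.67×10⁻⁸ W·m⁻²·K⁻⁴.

The star's surface emits σT_*⁴; at distance d the flux is S = σT_*⁴(R_*/d)².
S = 5.67×10⁻⁸·(7640)⁴·(1.21×10⁸/2.81×10¹¹)² = 35.82 W/m².
For an isothermal sphere T⁴ = (1−a)S/(4σ) = 1.579×10⁸ K⁴.

T ≈ 112 K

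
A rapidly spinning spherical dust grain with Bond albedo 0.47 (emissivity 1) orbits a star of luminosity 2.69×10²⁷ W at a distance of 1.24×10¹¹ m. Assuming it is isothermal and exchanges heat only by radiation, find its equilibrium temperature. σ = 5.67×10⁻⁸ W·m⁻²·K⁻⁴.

First find the stellar flux at distance d: S = L/(4πd²) = 2.69×10²⁷/(4π·(1.24×10¹¹)²) = 13920 W/m².
For an isothermal sphere, absorbed (1−a)S·πr² = emitted σ·4πr²·T⁴, so T⁴ = (1−a)S/(4σ).
T⁴ = 0.530·13920/(4·5.67×10⁻⁸) = 3.253×10¹⁰ K⁴.

T ≈ 425 K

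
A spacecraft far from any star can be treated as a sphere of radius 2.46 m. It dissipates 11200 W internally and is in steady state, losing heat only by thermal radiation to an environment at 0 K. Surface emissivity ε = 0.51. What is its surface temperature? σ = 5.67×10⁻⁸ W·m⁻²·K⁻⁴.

Steady state: internal power = radiated power, P = εσA T⁴.
Radiating area A = 4πr² = 76.05 m².
T⁴ = P/(εσA) = 11200/(0.51·5.67×10⁻⁸·76.05) = 5.093×10⁹ K⁴.
T = (5.093×10⁹)^(1/4).

T ≈ 267 K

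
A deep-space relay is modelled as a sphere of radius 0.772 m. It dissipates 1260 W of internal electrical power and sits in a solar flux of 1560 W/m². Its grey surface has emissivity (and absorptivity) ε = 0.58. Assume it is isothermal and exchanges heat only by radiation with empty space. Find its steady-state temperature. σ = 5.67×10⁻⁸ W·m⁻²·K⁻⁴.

At steady state, absorbed solar power + internal power = radiated power.
Absorbed: α·S·A_cross = 0.58·1560·1.872 = 1694 W (cross-section πr²).
Total input = 1694 + 1260 = 2954 W.
Radiated: εσ·A_surf·T⁴ with A_surf = 4πr² = 7.489 m².
T⁴ = 2954/(0.58·5.67×10⁻⁸·7.489) = 1.199×10¹⁰ K⁴.

T ≈ 331 K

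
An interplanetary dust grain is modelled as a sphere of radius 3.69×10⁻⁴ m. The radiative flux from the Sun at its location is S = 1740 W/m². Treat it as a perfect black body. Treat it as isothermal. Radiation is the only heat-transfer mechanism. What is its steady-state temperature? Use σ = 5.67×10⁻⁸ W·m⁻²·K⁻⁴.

At equilibrium, absorbed power = emitted power.
Absorbing cross-section = πr² = 4.278×10⁻⁷ m²; emitting surface = 4πr² = 1.711×10⁻⁶ m² (ratio 4).
S·A_cross = εσ·A_surf·T⁴  ⇒  T⁴ = S/(4σ).
T⁴ = 1.00·1740/(4·5.67×10⁻⁸) = 7.672×10⁹ K⁴.
T = (7.672×10⁹)^(1/4).

T ≈ 296 K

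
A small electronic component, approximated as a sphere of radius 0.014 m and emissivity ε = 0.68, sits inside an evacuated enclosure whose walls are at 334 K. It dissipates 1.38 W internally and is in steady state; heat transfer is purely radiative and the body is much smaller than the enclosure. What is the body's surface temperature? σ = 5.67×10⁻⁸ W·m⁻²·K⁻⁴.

For a small grey body in a large enclosure, net radiated power = εσA(T⁴ − T_w⁴).
Steady state: P = εσA(T⁴ − T_w⁴) with A = 4πr² = 0.002463 m².
T⁴ = P/(εσA) + T_w⁴ = 1.38/(0.68·5.67×10⁻⁸·0.002463) + (334)⁴
    = 1.453×10¹⁰ + 1.244×10¹⁰ = 2.698×10¹⁰ K⁴.

T ≈ 405 K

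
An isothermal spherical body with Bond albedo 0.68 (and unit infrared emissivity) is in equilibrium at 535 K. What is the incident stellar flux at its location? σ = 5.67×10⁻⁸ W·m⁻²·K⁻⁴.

S ≈ 58100 W/m²

(1−a)S·πr² = σ·4πr²·T⁴ ⇒ S = 4σT⁴/(1−a).
S = 4·5.67×10⁻⁸·8.192×10¹⁰/0.320.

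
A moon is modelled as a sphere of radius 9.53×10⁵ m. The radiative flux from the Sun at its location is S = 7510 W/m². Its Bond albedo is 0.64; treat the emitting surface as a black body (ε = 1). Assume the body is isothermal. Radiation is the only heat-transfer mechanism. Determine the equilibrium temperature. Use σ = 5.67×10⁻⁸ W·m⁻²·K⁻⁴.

T ≈ 330 K

At equilibrium, absorbed power = emitted power.
Absorbing cross-section = πr² = 2.853×10¹² m²; emitting surface = 4πr² = 1.141×10¹³ m² (ratio 4).
(1−a)S·A_cross = εσ·A_surf·T⁴  ⇒  T⁴ = (1−a)S/(4σ).
T⁴ = 0.360·7510/(4·5.67×10⁻⁸) = 1.192×10¹⁰ K⁴.
T = (1.192×10¹⁰)^(1/4).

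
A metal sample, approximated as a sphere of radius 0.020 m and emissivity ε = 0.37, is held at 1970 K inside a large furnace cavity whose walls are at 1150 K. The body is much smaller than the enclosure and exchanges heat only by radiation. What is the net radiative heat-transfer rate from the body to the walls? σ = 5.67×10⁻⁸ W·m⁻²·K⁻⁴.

P_net ≈ 1400 W

For a small grey body in a large enclosure: P_net = εσA(T_body⁴ − T_wall⁴).
A = 4πr² = 0.005027 m²; T_body⁴ − T_wall⁴ = 1.506×10¹³ − 1.749×10¹² = 1.331×10¹³ K⁴.
|P_net| = 0.37·5.67×10⁻⁸·0.005027·1.331×10¹³.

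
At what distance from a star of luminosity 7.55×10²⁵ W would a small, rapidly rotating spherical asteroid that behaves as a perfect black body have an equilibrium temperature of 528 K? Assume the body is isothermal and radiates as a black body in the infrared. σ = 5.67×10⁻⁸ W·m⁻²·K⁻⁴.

For an isothermal black-emitting sphere, (1−a)S·πr² = σ·4πr²·T⁴ ⇒ S = 4σT⁴/(1−a).
S = 4·5.67×10⁻⁸·(528)⁴/1.00 = 17630 W/m².
Flux falls as S = L/(4πd²), so d = √(L/(4πS)) = √(7.55×10²⁵/(4π·17630)).

d ≈ 1.85×10¹⁰ m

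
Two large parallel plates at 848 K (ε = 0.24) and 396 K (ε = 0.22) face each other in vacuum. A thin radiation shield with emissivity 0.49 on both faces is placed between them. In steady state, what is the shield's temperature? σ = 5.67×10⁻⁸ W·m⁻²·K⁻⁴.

T_s ≈ 727 K

In steady state the net flux on the hot side equals that on the cold side.
σ(T₁⁴−T_s⁴)/D₁ = σ(T_s⁴−T₂⁴)/D₂, with D₁ = 1/ε₁+1/ε_s−1 = 5.207, D₂ = 1/ε_s+1/ε₂−1 = 5.586.
Solve for T_s⁴: T_s⁴ = (D₂·T₁⁴ + D₁·T₂⁴)/(D₁+D₂) = 2.795×10¹¹ K⁴.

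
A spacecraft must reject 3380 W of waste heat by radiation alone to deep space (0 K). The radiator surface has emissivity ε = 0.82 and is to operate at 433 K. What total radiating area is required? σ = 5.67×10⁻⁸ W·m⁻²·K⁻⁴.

A ≈ 2.07 m²

P = εσA T⁴ ⇒ A = P/(εσT⁴).
T⁴ = 3.515×10¹⁰ K⁴.
A = 3380/(0.82 × 5.67×10⁻⁸ × 3.515×10¹⁰).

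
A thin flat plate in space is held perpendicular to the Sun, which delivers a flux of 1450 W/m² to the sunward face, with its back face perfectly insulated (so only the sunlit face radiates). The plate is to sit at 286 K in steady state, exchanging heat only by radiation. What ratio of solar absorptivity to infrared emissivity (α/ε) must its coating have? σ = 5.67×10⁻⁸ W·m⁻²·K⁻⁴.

α/ε ≈ 0.262

Balance: αS·A = εσ·1A·T⁴ ⇒ α/ε = σT⁴/S.
α/ε = 5.67×10⁻⁸·(286)⁴/1450 = 5.67×10⁻⁸·6.691×10⁹/1450.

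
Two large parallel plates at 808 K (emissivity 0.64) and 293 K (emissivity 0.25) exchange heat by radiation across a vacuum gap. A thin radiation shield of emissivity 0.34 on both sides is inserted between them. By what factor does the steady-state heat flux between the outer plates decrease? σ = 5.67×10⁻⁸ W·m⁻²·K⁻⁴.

factor ≈ 2.07

Without shield: q₀ = σΔ(T⁴)/(1/ε₁+1/ε₂−1) with denominator 4.562.
With shield the two gaps are in series; the resistances add: (1/ε₁+1/ε_s−1)+(1/ε_s+1/ε₂−1) = 3.504+5.941 = 9.445.
Heat-flux ratio q₀/q = 9.445/4.562.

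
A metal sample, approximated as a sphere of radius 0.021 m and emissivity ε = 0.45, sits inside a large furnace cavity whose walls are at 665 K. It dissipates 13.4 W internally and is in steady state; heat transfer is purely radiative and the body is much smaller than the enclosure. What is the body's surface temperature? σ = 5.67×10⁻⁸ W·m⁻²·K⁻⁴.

For a small grey body in a large enclosure, net radiated power = εσA(T⁴ − T_w⁴).
Steady state: P = εσA(T⁴ − T_w⁴) with A = 4πr² = 0.005542 m².
T⁴ = P/(εσA) + T_w⁴ = 13.4/(0.45·5.67×10⁻⁸·0.005542) + (665)⁴
    = 9.477×10¹⁰ + 1.956×10¹¹ = 2.903×10¹¹ K⁴.

T ≈ 734 K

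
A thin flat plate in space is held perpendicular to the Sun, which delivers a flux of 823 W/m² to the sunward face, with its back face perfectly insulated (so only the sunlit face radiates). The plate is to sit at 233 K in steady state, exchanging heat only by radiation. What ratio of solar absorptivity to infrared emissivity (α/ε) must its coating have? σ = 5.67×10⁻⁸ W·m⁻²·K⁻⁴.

Balance: αS·A = εσ·1A·T⁴ ⇒ α/ε = σT⁴/S.
α/ε = 5.67×10⁻⁸·(233)⁴/823 = 5.67×10⁻⁸·2.947×10⁹/823.

α/ε ≈ 0.203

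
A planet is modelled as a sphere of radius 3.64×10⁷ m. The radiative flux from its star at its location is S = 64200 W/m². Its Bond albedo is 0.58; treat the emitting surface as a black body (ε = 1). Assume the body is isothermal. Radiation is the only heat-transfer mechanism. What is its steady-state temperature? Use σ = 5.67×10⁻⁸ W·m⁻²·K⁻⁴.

At equilibrium, absorbed power = emitted power.
Absorbing cross-section = πr² = 4.162×10¹⁵ m²; emitting surface = 4πr² = 1.665×10¹⁶ m² (ratio 4).
(1−a)S·A_cross = εσ·A_surf·T⁴  ⇒  T⁴ = (1−a)S/(4σ).
T⁴ = 0.420·64200/(4·5.67×10⁻⁸) = 1.189×10¹¹ K⁴.
T = (1.189×10¹¹)^(1/4).

T ≈ 587 K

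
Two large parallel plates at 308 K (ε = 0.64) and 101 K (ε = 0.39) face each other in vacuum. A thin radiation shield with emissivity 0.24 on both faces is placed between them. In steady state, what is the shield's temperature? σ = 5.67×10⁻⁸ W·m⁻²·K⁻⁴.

In steady state the net flux on the hot side equals that on the cold side.
σ(T₁⁴−T_s⁴)/D₁ = σ(T_s⁴−T₂⁴)/D₂, with D₁ = 1/ε₁+1/ε_s−1 = 4.729, D₂ = 1/ε_s+1/ε₂−1 = 5.731.
Solve for T_s⁴: T_s⁴ = (D₂·T₁⁴ + D₁·T₂⁴)/(D₁+D₂) = 4.978×10⁹ K⁴.

T_s ≈ 266 K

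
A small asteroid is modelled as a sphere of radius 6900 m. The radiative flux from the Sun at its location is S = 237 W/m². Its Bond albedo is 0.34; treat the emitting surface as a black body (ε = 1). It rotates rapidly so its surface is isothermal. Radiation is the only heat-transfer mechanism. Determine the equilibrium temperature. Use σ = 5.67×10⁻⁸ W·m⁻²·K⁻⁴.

At equilibrium, absorbed power = emitted power.
Absorbing cross-section = πr² = 1.496×10⁸ m²; emitting surface = 4πr² = 5.983×10⁸ m² (ratio 4).
(1−a)S·A_cross = εσ·A_surf·T⁴  ⇒  T⁴ = (1−a)S/(4σ).
T⁴ = 0.660·237/(4·5.67×10⁻⁸) = 6.897×10⁸ K⁴.
T = (6.897×10⁸)^(1/4).

T ≈ 162 K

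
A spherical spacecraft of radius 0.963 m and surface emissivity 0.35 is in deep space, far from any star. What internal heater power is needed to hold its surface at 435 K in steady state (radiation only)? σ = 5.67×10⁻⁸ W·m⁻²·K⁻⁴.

P = εσ·4πr²·T⁴.
4πr² = 11.65 m²; T⁴ = 3.581×10¹⁰ K⁴.
P = 0.35·5.67×10⁻⁸·11.65·3.581×10¹⁰.

P ≈ 8280 W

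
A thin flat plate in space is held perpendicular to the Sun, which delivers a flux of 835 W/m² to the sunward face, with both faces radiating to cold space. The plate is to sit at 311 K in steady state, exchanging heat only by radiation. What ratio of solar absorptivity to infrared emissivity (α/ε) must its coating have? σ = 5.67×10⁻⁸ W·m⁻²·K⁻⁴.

Balance: αS·A = εσ·2A·T⁴ ⇒ α/ε = 2σT⁴/S.
α/ε = 2·5.67×10⁻⁸·(311)⁴/835 = 2·5.67×10⁻⁸·9.355×10⁹/835.

α/ε ≈ 1.27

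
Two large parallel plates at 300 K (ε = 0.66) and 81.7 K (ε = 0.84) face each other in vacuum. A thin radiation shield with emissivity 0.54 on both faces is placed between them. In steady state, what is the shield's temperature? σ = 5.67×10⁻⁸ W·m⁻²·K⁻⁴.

T_s ≈ 248 K

In steady state the net flux on the hot side equals that on the cold side.
σ(T₁⁴−T_s⁴)/D₁ = σ(T_s⁴−T₂⁴)/D₂, with D₁ = 1/ε₁+1/ε_s−1 = 2.367, D₂ = 1/ε_s+1/ε₂−1 = 2.042.
Solve for T_s⁴: T_s⁴ = (D₂·T₁⁴ + D₁·T₂⁴)/(D₁+D₂) = 3.776×10⁹ K⁴.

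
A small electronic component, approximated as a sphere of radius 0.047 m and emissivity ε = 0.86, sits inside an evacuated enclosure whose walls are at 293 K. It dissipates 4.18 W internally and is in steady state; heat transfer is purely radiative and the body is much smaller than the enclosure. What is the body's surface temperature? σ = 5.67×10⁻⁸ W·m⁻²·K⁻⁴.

T ≈ 320 K

For a small grey body in a large enclosure, net radiated power = εσA(T⁴ − T_w⁴).
Steady state: P = εσA(T⁴ − T_w⁴) with A = 4πr² = 0.02776 m².
T⁴ = P/(εσA) + T_w⁴ = 4.18/(0.86·5.67×10⁻⁸·0.02776) + (293)⁴
    = 3.088×10⁹ + 7.370×10⁹ = 1.046×10¹⁰ K⁴.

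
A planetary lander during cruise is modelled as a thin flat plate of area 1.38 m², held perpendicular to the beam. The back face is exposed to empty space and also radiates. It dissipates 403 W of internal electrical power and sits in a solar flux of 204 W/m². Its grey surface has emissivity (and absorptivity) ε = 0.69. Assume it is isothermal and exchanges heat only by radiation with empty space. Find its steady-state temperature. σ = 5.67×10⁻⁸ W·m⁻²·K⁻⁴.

T ≈ 273 K

At steady state, absorbed solar power + internal power = radiated power.
Absorbed: α·S·A_cross = 0.69·204·1.380 = 194.2 W (cross-section A).
Total input = 194.2 + 403 = 597.2 W.
Radiated: εσ·A_surf·T⁴ with A_surf = 2A = 2.760 m².
T⁴ = 597.2/(0.69·5.67×10⁻⁸·2.760) = 5.531×10⁹ K⁴.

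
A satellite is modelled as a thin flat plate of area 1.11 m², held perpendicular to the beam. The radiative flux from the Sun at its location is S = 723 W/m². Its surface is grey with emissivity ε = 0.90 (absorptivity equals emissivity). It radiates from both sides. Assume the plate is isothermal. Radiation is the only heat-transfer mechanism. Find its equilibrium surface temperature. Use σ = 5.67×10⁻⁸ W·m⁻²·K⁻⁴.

T ≈ 283 K

At equilibrium, absorbed power = emitted power.
Absorbing cross-section = A = 1.110 m²; emitting surface = 2A = 2.220 m² (ratio 2).
εS·A_cross = εσ·A_surf·T⁴  ⇒  T⁴ = S/(2σ)   (ε cancels).
T⁴ = 723/(2·5.67×10⁻⁸) = 6.376×10⁹ K⁴.
T = (6.376×10⁹)^(1/4).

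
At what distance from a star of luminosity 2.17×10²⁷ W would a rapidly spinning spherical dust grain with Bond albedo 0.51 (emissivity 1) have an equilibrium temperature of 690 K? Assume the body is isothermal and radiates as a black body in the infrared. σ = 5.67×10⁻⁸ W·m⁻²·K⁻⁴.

For an isothermal black-emitting sphere, (1−a)S·πr² = σ·4πr²·T⁴ ⇒ S = 4σT⁴/(1−a).
S = 4·5.67×10⁻⁸·(690)⁴/0.490 = 1.049×10⁵ W/m².
Flux falls as S = L/(4πd²), so d = √(L/(4πS)) = √(2.17×10²⁷/(4π·1.049×10⁵)).

d ≈ 4.06×10¹⁰ m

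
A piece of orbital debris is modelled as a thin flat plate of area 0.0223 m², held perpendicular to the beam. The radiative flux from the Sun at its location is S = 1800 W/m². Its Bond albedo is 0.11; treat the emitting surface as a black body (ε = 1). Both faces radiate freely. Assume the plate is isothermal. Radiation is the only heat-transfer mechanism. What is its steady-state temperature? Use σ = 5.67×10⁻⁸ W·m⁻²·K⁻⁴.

At equilibrium, absorbed power = emitted power.
Absorbing cross-section = A = 0.02230 m²; emitting surface = 2A = 0.04460 m² (ratio 2).
(1−a)S·A_cross = εσ·A_surf·T⁴  ⇒  T⁴ = (1−a)S/(2σ).
T⁴ = 0.890·1800/(2·5.67×10⁻⁸) = 1.413×10¹⁰ K⁴.
T = (1.413×10¹⁰)^(1/4).

T ≈ 345 K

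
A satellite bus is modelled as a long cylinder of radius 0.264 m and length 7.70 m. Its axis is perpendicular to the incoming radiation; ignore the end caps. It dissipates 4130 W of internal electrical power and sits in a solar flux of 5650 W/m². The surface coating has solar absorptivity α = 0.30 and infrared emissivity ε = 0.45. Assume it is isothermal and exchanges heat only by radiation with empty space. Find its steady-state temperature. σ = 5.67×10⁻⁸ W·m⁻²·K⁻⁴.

At steady state, absorbed solar power + internal power = radiated power.
Absorbed: α·S·A_cross = 0.30·5650·4.066 = 6891 W (cross-section 2rL).
Total input = 6891 + 4130 = 11020 W.
Radiated: εσ·A_surf·T⁴ with A_surf = 2πrL = 12.77 m².
T⁴ = 11020/(0.45·5.67×10⁻⁸·12.77) = 3.382×10¹⁰ K⁴.

T ≈ 429 K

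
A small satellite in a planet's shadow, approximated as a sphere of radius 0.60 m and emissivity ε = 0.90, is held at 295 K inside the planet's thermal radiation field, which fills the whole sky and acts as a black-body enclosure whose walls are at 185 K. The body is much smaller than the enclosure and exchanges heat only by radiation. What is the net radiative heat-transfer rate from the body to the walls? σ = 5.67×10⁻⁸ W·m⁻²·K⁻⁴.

P_net ≈ 1480 W

For a small grey body in a large enclosure: P_net = εσA(T_body⁴ − T_wall⁴).
A = 4πr² = 4.524 m²; T_body⁴ − T_wall⁴ = 7.573×10⁹ − 1.171×10⁹ = 6.402×10⁹ K⁴.
|P_net| = 0.90·5.67×10⁻⁸·4.524·6.402×10⁹.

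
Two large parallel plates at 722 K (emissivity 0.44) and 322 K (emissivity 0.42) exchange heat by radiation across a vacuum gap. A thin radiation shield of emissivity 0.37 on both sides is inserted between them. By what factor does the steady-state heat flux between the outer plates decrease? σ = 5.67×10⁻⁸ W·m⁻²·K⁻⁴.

Without shield: q₀ = σΔ(T⁴)/(1/ε₁+1/ε₂−1) with denominator 3.654.
With shield the two gaps are in series; the resistances add: (1/ε₁+1/ε_s−1)+(1/ε_s+1/ε₂−1) = 3.975+4.084 = 8.059.
Heat-flux ratio q₀/q = 8.059/3.654.

factor ≈ 2.21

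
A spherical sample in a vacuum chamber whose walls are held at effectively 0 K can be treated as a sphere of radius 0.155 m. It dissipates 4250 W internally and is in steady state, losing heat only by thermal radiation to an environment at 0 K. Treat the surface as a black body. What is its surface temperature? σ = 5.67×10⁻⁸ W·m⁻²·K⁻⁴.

Steady state: internal power = radiated power, P = εσA T⁴.
Radiating area A = 4πr² = 0.3019 m².
T⁴ = P/(εσA) = 4250/(1.0·5.67×10⁻⁸·0.3019) = 2.483×10¹¹ K⁴.
T = (2.483×10¹¹)^(1/4).

T ≈ 706 K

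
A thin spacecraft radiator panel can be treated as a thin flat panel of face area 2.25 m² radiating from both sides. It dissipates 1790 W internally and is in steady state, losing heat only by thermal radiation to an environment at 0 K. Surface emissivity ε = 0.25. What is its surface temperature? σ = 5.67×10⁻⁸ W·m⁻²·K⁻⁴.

T ≈ 409 K

Steady state: internal power = radiated power, P = εσA T⁴.
Radiating area A = 2·2.25 = 4.500 m².
T⁴ = P/(εσA) = 1790/(0.25·5.67×10⁻⁸·4.500) = 2.806×10¹⁰ K⁴.
T = (2.806×10¹⁰)^(1/4).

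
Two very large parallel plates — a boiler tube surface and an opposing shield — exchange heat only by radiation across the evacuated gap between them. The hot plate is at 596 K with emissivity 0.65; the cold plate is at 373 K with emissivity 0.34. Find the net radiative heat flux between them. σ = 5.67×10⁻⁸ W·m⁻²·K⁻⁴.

q ≈ 1740 W/m²

For two infinite grey parallel plates, q = σ(T₁⁴ − T₂⁴)/(1/ε₁ + 1/ε₂ − 1).
T₁⁴ − T₂⁴ = 1.262×10¹¹ − 1.936×10¹⁰ = 1.068×10¹¹ K⁴.
1/ε₁ + 1/ε₂ − 1 = 1.538 + 2.941 − 1 = 3.480.
q = 5.67×10⁻⁸ × 1.068×10¹¹ / 3.480.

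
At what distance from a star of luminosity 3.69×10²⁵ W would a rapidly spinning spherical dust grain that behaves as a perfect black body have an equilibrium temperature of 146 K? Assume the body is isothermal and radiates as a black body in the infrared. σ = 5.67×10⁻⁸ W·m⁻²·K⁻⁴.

For an isothermal black-emitting sphere, (1−a)S·πr² = σ·4πr²·T⁴ ⇒ S = 4σT⁴/(1−a).
S = 4·5.67×10⁻⁸·(146)⁴/1.00 = 103.1 W/m².
Flux falls as S = L/(4πd²), so d = √(L/(4πS)) = √(3.69×10²⁵/(4π·103.1)).

d ≈ 1.69×10¹¹ m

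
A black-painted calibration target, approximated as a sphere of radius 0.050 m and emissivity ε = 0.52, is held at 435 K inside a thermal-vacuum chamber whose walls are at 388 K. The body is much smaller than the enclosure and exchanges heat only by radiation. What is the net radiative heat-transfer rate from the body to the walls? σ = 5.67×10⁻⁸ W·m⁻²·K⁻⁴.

P_net ≈ 12.2 W

For a small grey body in a large enclosure: P_net = εσA(T_body⁴ − T_wall⁴).
A = 4πr² = 0.03142 m²; T_body⁴ − T_wall⁴ = 3.581×10¹⁰ − 2.266×10¹⁰ = 1.314×10¹⁰ K⁴.
|P_net| = 0.52·5.67×10⁻⁸·0.03142·1.314×10¹⁰.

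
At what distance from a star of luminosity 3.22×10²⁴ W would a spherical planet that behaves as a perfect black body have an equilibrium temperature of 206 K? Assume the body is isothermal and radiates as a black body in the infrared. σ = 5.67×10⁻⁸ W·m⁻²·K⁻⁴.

For an isothermal black-emitting sphere, (1−a)S·πr² = σ·4πr²·T⁴ ⇒ S = 4σT⁴/(1−a).
S = 4·5.67×10⁻⁸·(206)⁴/1.00 = 408.4 W/m².
Flux falls as S = L/(4πd²), so d = √(L/(4πS)) = √(3.22×10²⁴/(4π·408.4)).

d ≈ 2.50×10¹⁰ m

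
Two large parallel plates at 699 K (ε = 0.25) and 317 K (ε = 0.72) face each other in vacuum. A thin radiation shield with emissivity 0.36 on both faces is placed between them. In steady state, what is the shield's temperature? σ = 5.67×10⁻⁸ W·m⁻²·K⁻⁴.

T_s ≈ 549 K

In steady state the net flux on the hot side equals that on the cold side.
σ(T₁⁴−T_s⁴)/D₁ = σ(T_s⁴−T₂⁴)/D₂, with D₁ = 1/ε₁+1/ε_s−1 = 5.778, D₂ = 1/ε_s+1/ε₂−1 = 3.167.
Solve for T_s⁴: T_s⁴ = (D₂·T₁⁴ + D₁·T₂⁴)/(D₁+D₂) = 9.104×10¹⁰ K⁴.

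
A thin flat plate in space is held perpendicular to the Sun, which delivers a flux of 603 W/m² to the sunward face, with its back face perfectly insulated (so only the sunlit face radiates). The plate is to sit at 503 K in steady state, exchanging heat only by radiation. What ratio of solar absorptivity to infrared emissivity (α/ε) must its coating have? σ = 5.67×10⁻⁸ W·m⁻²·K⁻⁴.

Balance: αS·A = εσ·1A·T⁴ ⇒ α/ε = σT⁴/S.
α/ε = 5.67×10⁻⁸·(503)⁴/603 = 5.67×10⁻⁸·6.401×10¹⁰/603.

α/ε ≈ 6.02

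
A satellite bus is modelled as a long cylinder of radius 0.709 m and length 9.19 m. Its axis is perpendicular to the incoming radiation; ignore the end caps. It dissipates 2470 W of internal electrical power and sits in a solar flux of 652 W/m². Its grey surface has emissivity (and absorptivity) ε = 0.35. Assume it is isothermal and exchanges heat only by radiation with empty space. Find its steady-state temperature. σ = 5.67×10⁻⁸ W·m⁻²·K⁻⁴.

T ≈ 286 K

At steady state, absorbed solar power + internal power = radiated power.
Absorbed: α·S·A_cross = 0.35·652·13.03 = 2974 W (cross-section 2rL).
Total input = 2974 + 2470 = 5444 W.
Radiated: εσ·A_surf·T⁴ with A_surf = 2πrL = 40.94 m².
T⁴ = 5444/(0.35·5.67×10⁻⁸·40.94) = 6.700×10⁹ K⁴.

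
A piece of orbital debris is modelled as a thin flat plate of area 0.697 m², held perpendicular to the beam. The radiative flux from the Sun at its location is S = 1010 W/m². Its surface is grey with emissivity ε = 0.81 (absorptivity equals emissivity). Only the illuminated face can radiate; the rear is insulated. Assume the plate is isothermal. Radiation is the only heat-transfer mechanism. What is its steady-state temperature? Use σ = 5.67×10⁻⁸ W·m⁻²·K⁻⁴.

At equilibrium, absorbed power = emitted power.
Absorbing cross-section = A = 0.6970 m²; emitting surface = A = 0.6970 m² (ratio 1).
εS·A_cross = εσ·A_surf·T⁴  ⇒  T⁴ = S/(1σ)   (ε cancels).
T⁴ = 1010/(1·5.67×10⁻⁸) = 1.781×10¹⁰ K⁴.
T = (1.781×10¹⁰)^(1/4).

T ≈ 365 K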